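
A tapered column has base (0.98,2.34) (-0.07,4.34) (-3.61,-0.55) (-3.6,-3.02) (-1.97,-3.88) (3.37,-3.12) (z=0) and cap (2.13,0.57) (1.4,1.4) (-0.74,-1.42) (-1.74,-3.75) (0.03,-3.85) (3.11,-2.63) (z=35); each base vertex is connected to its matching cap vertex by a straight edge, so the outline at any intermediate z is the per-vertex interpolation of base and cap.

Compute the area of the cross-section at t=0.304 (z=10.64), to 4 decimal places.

Cross-section at t=0.304: each vertex is (1-t)·p0[i] + t·p1[i].
  v1: (1-0.304)·(0.98,2.34) + 0.304·(2.13,0.57) = (1.3296,1.8019)
  v2: (1-0.304)·(-0.07,4.34) + 0.304·(1.4,1.4) = (0.3769,3.4462)
  v3: (1-0.304)·(-3.61,-0.55) + 0.304·(-0.74,-1.42) = (-2.7375,-0.8145)
  v4: (1-0.304)·(-3.6,-3.02) + 0.304·(-1.74,-3.75) = (-3.0346,-3.2419)
  v5: (1-0.304)·(-1.97,-3.88) + 0.304·(0.03,-3.85) = (-1.3620,-3.8709)
  v6: (1-0.304)·(3.37,-3.12) + 0.304·(3.11,-2.63) = (3.2910,-2.9710)
Shoelace sum Σ(x_i·y_{i+1} − x_{i+1}·y_i):
  i=1: 1.3296·3.4462 − 0.3769·1.8019 = +3.9030 (running +3.9030)
  i=2: 0.3769·-0.8145 − -2.7375·3.4462 = +9.1272 (running +13.0302)
  i=3: -2.7375·-3.2419 − -3.0346·-0.8145 = +6.4032 (running +19.4334)
  i=4: -3.0346·-3.8709 − -1.3620·-3.2419 = +7.3309 (running +26.7644)
  i=5: -1.3620·-2.9710 − 3.2910·-3.8709 = +16.7855 (running +43.5498)
  i=6: 3.2910·1.8019 − 1.3296·-2.9710 = +9.8803 (running +53.4302)
Area = |Σ|/2 = |53.4302|/2 = 26.7151

Area at t=0.304: 26.7151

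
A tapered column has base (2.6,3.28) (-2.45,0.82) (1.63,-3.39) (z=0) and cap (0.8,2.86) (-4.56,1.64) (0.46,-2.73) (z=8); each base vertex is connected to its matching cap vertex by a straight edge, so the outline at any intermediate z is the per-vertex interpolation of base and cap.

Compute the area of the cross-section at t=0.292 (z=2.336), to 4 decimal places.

Cross-section at t=0.292: each vertex is (1-t)·p0[i] + t·p1[i].
  v1: (1-0.292)·(2.6,3.28) + 0.292·(0.8,2.86) = (2.0744,3.1574)
  v2: (1-0.292)·(-2.45,0.82) + 0.292·(-4.56,1.64) = (-3.0661,1.0594)
  v3: (1-0.292)·(1.63,-3.39) + 0.292·(0.46,-2.73) = (1.2884,-3.1973)
Shoelace sum Σ(x_i·y_{i+1} − x_{i+1}·y_i):
  i=1: 2.0744·1.0594 − -3.0661·3.1574 = +11.8785 (running +11.8785)
  i=2: -3.0661·-3.1973 − 1.2884·1.0594 = +8.4383 (running +20.3169)
  i=3: 1.2884·3.1574 − 2.0744·-3.1973 = +10.7003 (running +31.0171)
Area = |Σ|/2 = |31.0171|/2 = 15.5086

Area at t=0.292: 15.5086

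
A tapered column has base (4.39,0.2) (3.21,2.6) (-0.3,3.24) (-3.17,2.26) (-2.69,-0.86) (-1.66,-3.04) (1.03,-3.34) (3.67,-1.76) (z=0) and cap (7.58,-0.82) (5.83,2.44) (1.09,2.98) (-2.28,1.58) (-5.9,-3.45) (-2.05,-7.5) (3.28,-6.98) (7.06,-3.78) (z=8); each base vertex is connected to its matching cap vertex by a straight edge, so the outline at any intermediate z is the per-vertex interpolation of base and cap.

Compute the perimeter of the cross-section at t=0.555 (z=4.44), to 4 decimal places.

Perimeter at t=0.555: 30.3842

Cross-section at t=0.555: each vertex is (1-t)·p0[i] + t·p1[i].
  v1: (1-0.555)·(4.39,0.2) + 0.555·(7.58,-0.82) = (6.1604,-0.3661)
  v2: (1-0.555)·(3.21,2.6) + 0.555·(5.83,2.44) = (4.6641,2.5112)
  v3: (1-0.555)·(-0.3,3.24) + 0.555·(1.09,2.98) = (0.4715,3.0957)
  v4: (1-0.555)·(-3.17,2.26) + 0.555·(-2.28,1.58) = (-2.6761,1.8826)
  v5: (1-0.555)·(-2.69,-0.86) + 0.555·(-5.9,-3.45) = (-4.4716,-2.2974)
  v6: (1-0.555)·(-1.66,-3.04) + 0.555·(-2.05,-7.5) = (-1.8764,-5.5153)
  v7: (1-0.555)·(1.03,-3.34) + 0.555·(3.28,-6.98) = (2.2788,-5.3602)
  v8: (1-0.555)·(3.67,-1.76) + 0.555·(7.06,-3.78) = (5.5514,-2.8811)
Perimeter = Σ |v_{i+1} − v_i|:
  edge 1→2: √(-1.4964² + 2.8773²) = 3.2431 (running 3.2431)
  edge 2→3: √(-4.1926² + 0.5845²) = 4.2332 (running 7.4763)
  edge 3→4: √(-3.1475² + -1.2131²) = 3.3732 (running 10.8495)
  edge 4→5: √(-1.7955² + -4.1800²) = 4.5494 (running 15.3989)
  edge 5→6: √(2.5951² + -3.2178²) = 4.1339 (running 19.5328)
  edge 6→7: √(4.1552² + 0.1551²) = 4.1581 (running 23.6909)
  edge 7→8: √(3.2727² + 2.4791²) = 4.1057 (running 27.7965)
  edge 8→1: √(0.6090² + 2.5150²) = 2.5877 (running 30.3842)
Perimeter = 30.3842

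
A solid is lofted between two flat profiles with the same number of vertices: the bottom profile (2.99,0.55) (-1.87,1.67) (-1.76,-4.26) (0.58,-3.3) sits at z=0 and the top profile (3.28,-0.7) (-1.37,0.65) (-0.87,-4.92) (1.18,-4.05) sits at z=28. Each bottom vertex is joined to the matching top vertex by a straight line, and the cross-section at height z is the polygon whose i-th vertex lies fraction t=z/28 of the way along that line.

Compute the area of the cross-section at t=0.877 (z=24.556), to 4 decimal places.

Area at t=0.877: 15.4427

Cross-section at t=0.877: each vertex is (1-t)·p0[i] + t·p1[i].
  v1: (1-0.877)·(2.99,0.55) + 0.877·(3.28,-0.7) = (3.2443,-0.5463)
  v2: (1-0.877)·(-1.87,1.67) + 0.877·(-1.37,0.65) = (-1.4315,0.7755)
  v3: (1-0.877)·(-1.76,-4.26) + 0.877·(-0.87,-4.92) = (-0.9795,-4.8388)
  v4: (1-0.877)·(0.58,-3.3) + 0.877·(1.18,-4.05) = (1.1062,-3.9577)
Shoelace sum Σ(x_i·y_{i+1} − x_{i+1}·y_i):
  i=1: 3.2443·0.7755 − -1.4315·-0.5463 = +1.7339 (running +1.7339)
  i=2: -1.4315·-4.8388 − -0.9795·0.7755 = +7.6863 (running +9.4202)
  i=3: -0.9795·-3.9577 − 1.1062·-4.8388 = +9.2292 (running +18.6494)
  i=4: 1.1062·-0.5463 − 3.2443·-3.9577 = +12.2360 (running +30.8854)
Area = |Σ|/2 = |30.8854|/2 = 15.4427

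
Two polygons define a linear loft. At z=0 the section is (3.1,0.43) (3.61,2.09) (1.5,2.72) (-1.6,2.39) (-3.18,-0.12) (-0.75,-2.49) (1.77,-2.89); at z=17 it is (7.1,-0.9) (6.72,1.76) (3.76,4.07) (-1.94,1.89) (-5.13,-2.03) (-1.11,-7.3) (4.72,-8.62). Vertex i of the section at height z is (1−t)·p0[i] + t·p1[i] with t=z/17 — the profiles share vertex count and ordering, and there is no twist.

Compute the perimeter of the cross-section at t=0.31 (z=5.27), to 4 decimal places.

Cross-section at t=0.31: each vertex is (1-t)·p0[i] + t·p1[i].
  v1: (1-0.31)·(3.1,0.43) + 0.31·(7.1,-0.9) = (4.3400,0.0177)
  v2: (1-0.31)·(3.61,2.09) + 0.31·(6.72,1.76) = (4.5741,1.9877)
  v3: (1-0.31)·(1.5,2.72) + 0.31·(3.76,4.07) = (2.2006,3.1385)
  v4: (1-0.31)·(-1.6,2.39) + 0.31·(-1.94,1.89) = (-1.7054,2.2350)
  v5: (1-0.31)·(-3.18,-0.12) + 0.31·(-5.13,-2.03) = (-3.7845,-0.7121)
  v6: (1-0.31)·(-0.75,-2.49) + 0.31·(-1.11,-7.3) = (-0.8616,-3.9811)
  v7: (1-0.31)·(1.77,-2.89) + 0.31·(4.72,-8.62) = (2.6845,-4.6663)
Perimeter = Σ |v_{i+1} − v_i|:
  edge 1→2: √(0.2341² + 1.9700²) = 1.9839 (running 1.9839)
  edge 2→3: √(-2.3735² + 1.1508²) = 2.6378 (running 4.6216)
  edge 3→4: √(-3.9060² + -0.9035²) = 4.0091 (running 8.6308)
  edge 4→5: √(-2.0791² + -2.9471²) = 3.6067 (running 12.2374)
  edge 5→6: √(2.9229² + -3.2690²) = 4.3852 (running 16.6226)
  edge 6→7: √(3.5461² + -0.6852²) = 3.6117 (running 20.2343)
  edge 7→1: √(1.6555² + 4.6840²) = 4.9680 (running 25.2022)
Perimeter = 25.2022

Perimeter at t=0.31: 25.2022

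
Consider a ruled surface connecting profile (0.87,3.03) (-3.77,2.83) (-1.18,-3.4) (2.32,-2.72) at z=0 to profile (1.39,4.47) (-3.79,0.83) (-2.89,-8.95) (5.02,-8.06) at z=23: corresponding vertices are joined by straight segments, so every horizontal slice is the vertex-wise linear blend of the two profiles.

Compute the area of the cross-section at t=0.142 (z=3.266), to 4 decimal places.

Area at t=0.142: 31.1639

Cross-section at t=0.142: each vertex is (1-t)·p0[i] + t·p1[i].
  v1: (1-0.142)·(0.87,3.03) + 0.142·(1.39,4.47) = (0.9438,3.2345)
  v2: (1-0.142)·(-3.77,2.83) + 0.142·(-3.79,0.83) = (-3.7728,2.5460)
  v3: (1-0.142)·(-1.18,-3.4) + 0.142·(-2.89,-8.95) = (-1.4228,-4.1881)
  v4: (1-0.142)·(2.32,-2.72) + 0.142·(5.02,-8.06) = (2.7034,-3.4783)
Shoelace sum Σ(x_i·y_{i+1} − x_{i+1}·y_i):
  i=1: 0.9438·2.5460 − -3.7728·3.2345 = +14.6062 (running +14.6062)
  i=2: -3.7728·-4.1881 − -1.4228·2.5460 = +19.4235 (running +34.0297)
  i=3: -1.4228·-3.4783 − 2.7034·-4.1881 = +16.2711 (running +50.3008)
  i=4: 2.7034·3.2345 − 0.9438·-3.4783 = +12.0270 (running +62.3278)
Area = |Σ|/2 = |62.3278|/2 = 31.1639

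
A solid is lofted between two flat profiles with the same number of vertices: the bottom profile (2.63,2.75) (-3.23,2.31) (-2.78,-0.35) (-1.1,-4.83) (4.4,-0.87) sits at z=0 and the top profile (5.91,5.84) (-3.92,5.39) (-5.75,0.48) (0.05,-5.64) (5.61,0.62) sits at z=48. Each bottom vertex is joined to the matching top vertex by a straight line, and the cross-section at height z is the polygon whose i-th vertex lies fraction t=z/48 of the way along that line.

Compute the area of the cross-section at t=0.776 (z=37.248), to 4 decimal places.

Cross-section at t=0.776: each vertex is (1-t)·p0[i] + t·p1[i].
  v1: (1-0.776)·(2.63,2.75) + 0.776·(5.91,5.84) = (5.1753,5.1478)
  v2: (1-0.776)·(-3.23,2.31) + 0.776·(-3.92,5.39) = (-3.7654,4.7001)
  v3: (1-0.776)·(-2.78,-0.35) + 0.776·(-5.75,0.48) = (-5.0847,0.2941)
  v4: (1-0.776)·(-1.1,-4.83) + 0.776·(0.05,-5.64) = (-0.2076,-5.4586)
  v5: (1-0.776)·(4.4,-0.87) + 0.776·(5.61,0.62) = (5.3390,0.2862)
Shoelace sum Σ(x_i·y_{i+1} − x_{i+1}·y_i):
  i=1: 5.1753·4.7001 − -3.7654·5.1478 = +43.7081 (running +43.7081)
  i=2: -3.7654·0.2941 − -5.0847·4.7001 = +22.7913 (running +66.4994)
  i=3: -5.0847·-5.4586 − -0.2076·0.2941 = +27.8163 (running +94.3157)
  i=4: -0.2076·0.2862 − 5.3390·-5.4586 = +29.0836 (running +123.3993)
  i=5: 5.3390·5.1478 − 5.1753·0.2862 = +26.0027 (running +149.4020)
Area = |Σ|/2 = |149.4020|/2 = 74.7010

Area at t=0.776: 74.7010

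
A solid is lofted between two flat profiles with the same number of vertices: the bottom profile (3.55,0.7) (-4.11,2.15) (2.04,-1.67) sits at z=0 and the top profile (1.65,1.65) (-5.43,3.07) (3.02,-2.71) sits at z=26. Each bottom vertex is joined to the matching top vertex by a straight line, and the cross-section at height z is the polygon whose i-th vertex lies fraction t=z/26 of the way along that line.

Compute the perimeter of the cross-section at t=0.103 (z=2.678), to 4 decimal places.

Perimeter at t=0.103: 18.1310

Cross-section at t=0.103: each vertex is (1-t)·p0[i] + t·p1[i].
  v1: (1-0.103)·(3.55,0.7) + 0.103·(1.65,1.65) = (3.3543,0.7978)
  v2: (1-0.103)·(-4.11,2.15) + 0.103·(-5.43,3.07) = (-4.2460,2.2448)
  v3: (1-0.103)·(2.04,-1.67) + 0.103·(3.02,-2.71) = (2.1409,-1.7771)
Perimeter = Σ |v_{i+1} − v_i|:
  edge 1→2: √(-7.6003² + 1.4469²) = 7.7368 (running 7.7368)
  edge 2→3: √(6.3869² + -4.0219²) = 7.5477 (running 15.2845)
  edge 3→1: √(1.2134² + 2.5750²) = 2.8465 (running 18.1310)
Perimeter = 18.1310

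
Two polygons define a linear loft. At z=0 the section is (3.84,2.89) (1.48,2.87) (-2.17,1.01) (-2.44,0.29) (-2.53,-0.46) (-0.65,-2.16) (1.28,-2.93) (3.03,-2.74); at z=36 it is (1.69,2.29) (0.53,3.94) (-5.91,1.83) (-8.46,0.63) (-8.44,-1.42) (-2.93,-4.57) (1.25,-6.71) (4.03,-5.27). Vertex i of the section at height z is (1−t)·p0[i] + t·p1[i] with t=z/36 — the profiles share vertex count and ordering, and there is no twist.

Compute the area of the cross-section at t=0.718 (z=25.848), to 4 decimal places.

Area at t=0.718: 60.7836

Cross-section at t=0.718: each vertex is (1-t)·p0[i] + t·p1[i].
  v1: (1-0.718)·(3.84,2.89) + 0.718·(1.69,2.29) = (2.2963,2.4592)
  v2: (1-0.718)·(1.48,2.87) + 0.718·(0.53,3.94) = (0.7979,3.6383)
  v3: (1-0.718)·(-2.17,1.01) + 0.718·(-5.91,1.83) = (-4.8553,1.5988)
  v4: (1-0.718)·(-2.44,0.29) + 0.718·(-8.46,0.63) = (-6.7624,0.5341)
  v5: (1-0.718)·(-2.53,-0.46) + 0.718·(-8.44,-1.42) = (-6.7734,-1.1493)
  v6: (1-0.718)·(-0.65,-2.16) + 0.718·(-2.93,-4.57) = (-2.2870,-3.8904)
  v7: (1-0.718)·(1.28,-2.93) + 0.718·(1.25,-6.71) = (1.2585,-5.6440)
  v8: (1-0.718)·(3.03,-2.74) + 0.718·(4.03,-5.27) = (3.7480,-4.5565)
Shoelace sum Σ(x_i·y_{i+1} − x_{i+1}·y_i):
  i=1: 2.2963·3.6383 − 0.7979·2.4592 = +6.3923 (running +6.3923)
  i=2: 0.7979·1.5988 − -4.8553·3.6383 = +18.9406 (running +25.3329)
  i=3: -4.8553·0.5341 − -6.7624·1.5988 = +8.2181 (running +33.5510)
  i=4: -6.7624·-1.1493 − -6.7734·0.5341 = +11.3896 (running +44.9406)
  i=5: -6.7734·-3.8904 − -2.2870·-1.1493 = +23.7226 (running +68.6632)
  i=6: -2.2870·-5.6440 − 1.2585·-3.8904 = +17.8040 (running +86.4672)
  i=7: 1.2585·-4.5565 − 3.7480·-5.6440 = +15.4196 (running +101.8869)
  i=8: 3.7480·2.4592 − 2.2963·-4.5565 = +19.6803 (running +121.5671)
Area = |Σ|/2 = |121.5671|/2 = 60.7836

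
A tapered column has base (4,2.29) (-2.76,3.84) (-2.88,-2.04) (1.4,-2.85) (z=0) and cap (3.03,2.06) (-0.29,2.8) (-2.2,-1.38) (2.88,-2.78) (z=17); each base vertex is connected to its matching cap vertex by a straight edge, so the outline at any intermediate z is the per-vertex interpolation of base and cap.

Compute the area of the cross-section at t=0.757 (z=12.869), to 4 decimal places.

Area at t=0.757: 22.7048

Cross-section at t=0.757: each vertex is (1-t)·p0[i] + t·p1[i].
  v1: (1-0.757)·(4,2.29) + 0.757·(3.03,2.06) = (3.2657,2.1159)
  v2: (1-0.757)·(-2.76,3.84) + 0.757·(-0.29,2.8) = (-0.8902,3.0527)
  v3: (1-0.757)·(-2.88,-2.04) + 0.757·(-2.2,-1.38) = (-2.3652,-1.5404)
  v4: (1-0.757)·(1.4,-2.85) + 0.757·(2.88,-2.78) = (2.5204,-2.7970)
Shoelace sum Σ(x_i·y_{i+1} − x_{i+1}·y_i):
  i=1: 3.2657·3.0527 − -0.8902·2.1159 = +11.8529 (running +11.8529)
  i=2: -0.8902·-1.5404 − -2.3652·3.0527 = +8.5917 (running +20.4446)
  i=3: -2.3652·-2.7970 − 2.5204·-1.5404 = +10.4979 (running +30.9425)
  i=4: 2.5204·2.1159 − 3.2657·-2.7970 = +14.4670 (running +45.4095)
Area = |Σ|/2 = |45.4095|/2 = 22.7048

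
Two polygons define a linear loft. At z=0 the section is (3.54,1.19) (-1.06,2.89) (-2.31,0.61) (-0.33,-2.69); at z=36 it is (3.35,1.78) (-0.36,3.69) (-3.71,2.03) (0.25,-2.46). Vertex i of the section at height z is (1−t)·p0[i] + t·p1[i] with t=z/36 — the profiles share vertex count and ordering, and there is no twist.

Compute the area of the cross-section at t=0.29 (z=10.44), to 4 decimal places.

Area at t=0.29: 17.9310

Cross-section at t=0.29: each vertex is (1-t)·p0[i] + t·p1[i].
  v1: (1-0.29)·(3.54,1.19) + 0.29·(3.35,1.78) = (3.4849,1.3611)
  v2: (1-0.29)·(-1.06,2.89) + 0.29·(-0.36,3.69) = (-0.8570,3.1220)
  v3: (1-0.29)·(-2.31,0.61) + 0.29·(-3.71,2.03) = (-2.7160,1.0218)
  v4: (1-0.29)·(-0.33,-2.69) + 0.29·(0.25,-2.46) = (-0.1618,-2.6233)
Shoelace sum Σ(x_i·y_{i+1} − x_{i+1}·y_i):
  i=1: 3.4849·3.1220 − -0.8570·1.3611 = +12.0463 (running +12.0463)
  i=2: -0.8570·1.0218 − -2.7160·3.1220 = +7.6037 (running +19.6500)
  i=3: -2.7160·-2.6233 − -0.1618·1.0218 = +7.2902 (running +26.9402)
  i=4: -0.1618·1.3611 − 3.4849·-2.6233 = +8.9217 (running +35.8619)
Area = |Σ|/2 = |35.8619|/2 = 17.9310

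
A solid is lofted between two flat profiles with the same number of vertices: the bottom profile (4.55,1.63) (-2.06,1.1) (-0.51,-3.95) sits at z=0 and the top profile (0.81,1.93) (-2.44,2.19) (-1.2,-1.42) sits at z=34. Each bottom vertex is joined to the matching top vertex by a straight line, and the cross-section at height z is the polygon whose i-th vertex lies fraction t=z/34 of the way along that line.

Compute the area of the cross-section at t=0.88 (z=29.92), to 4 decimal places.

Cross-section at t=0.88: each vertex is (1-t)·p0[i] + t·p1[i].
  v1: (1-0.88)·(4.55,1.63) + 0.88·(0.81,1.93) = (1.2588,1.8940)
  v2: (1-0.88)·(-2.06,1.1) + 0.88·(-2.44,2.19) = (-2.3944,2.0592)
  v3: (1-0.88)·(-0.51,-3.95) + 0.88·(-1.2,-1.42) = (-1.1172,-1.7236)
Shoelace sum Σ(x_i·y_{i+1} − x_{i+1}·y_i):
  i=1: 1.2588·2.0592 − -2.3944·1.8940 = +7.1271 (running +7.1271)
  i=2: -2.3944·-1.7236 − -1.1172·2.0592 = +6.4275 (running +13.5546)
  i=3: -1.1172·1.8940 − 1.2588·-1.7236 = +0.0537 (running +13.6083)
Area = |Σ|/2 = |13.6083|/2 = 6.8042

Area at t=0.88: 6.8042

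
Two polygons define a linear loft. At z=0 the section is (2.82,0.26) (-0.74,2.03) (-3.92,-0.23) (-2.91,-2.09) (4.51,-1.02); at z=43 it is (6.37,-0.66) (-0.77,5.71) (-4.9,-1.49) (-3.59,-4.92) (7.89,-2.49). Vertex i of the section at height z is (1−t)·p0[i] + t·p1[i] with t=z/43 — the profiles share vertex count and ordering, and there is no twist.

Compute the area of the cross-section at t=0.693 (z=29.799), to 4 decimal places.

Area at t=0.693: 51.7672

Cross-section at t=0.693: each vertex is (1-t)·p0[i] + t·p1[i].
  v1: (1-0.693)·(2.82,0.26) + 0.693·(6.37,-0.66) = (5.2801,-0.3776)
  v2: (1-0.693)·(-0.74,2.03) + 0.693·(-0.77,5.71) = (-0.7608,4.5802)
  v3: (1-0.693)·(-3.92,-0.23) + 0.693·(-4.9,-1.49) = (-4.5991,-1.1032)
  v4: (1-0.693)·(-2.91,-2.09) + 0.693·(-3.59,-4.92) = (-3.3812,-4.0512)
  v5: (1-0.693)·(4.51,-1.02) + 0.693·(7.89,-2.49) = (6.8523,-2.0387)
Shoelace sum Σ(x_i·y_{i+1} − x_{i+1}·y_i):
  i=1: 5.2801·4.5802 − -0.7608·-0.3776 = +23.8971 (running +23.8971)
  i=2: -0.7608·-1.1032 − -4.5991·4.5802 = +21.9045 (running +45.8016)
  i=3: -4.5991·-4.0512 − -3.3812·-1.1032 = +14.9019 (running +60.7034)
  i=4: -3.3812·-2.0387 − 6.8523·-4.0512 = +34.6535 (running +95.3569)
  i=5: 6.8523·-0.3776 − 5.2801·-2.0387 = +8.1775 (running +103.5345)
Area = |Σ|/2 = |103.5345|/2 = 51.7672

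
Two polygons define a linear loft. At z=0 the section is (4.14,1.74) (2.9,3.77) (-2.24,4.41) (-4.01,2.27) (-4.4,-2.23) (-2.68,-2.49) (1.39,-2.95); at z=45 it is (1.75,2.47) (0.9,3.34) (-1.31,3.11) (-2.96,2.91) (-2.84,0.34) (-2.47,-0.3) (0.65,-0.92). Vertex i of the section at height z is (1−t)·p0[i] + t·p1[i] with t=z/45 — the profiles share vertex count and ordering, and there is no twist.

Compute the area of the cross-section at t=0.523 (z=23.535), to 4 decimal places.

Area at t=0.523: 28.2585

Cross-section at t=0.523: each vertex is (1-t)·p0[i] + t·p1[i].
  v1: (1-0.523)·(4.14,1.74) + 0.523·(1.75,2.47) = (2.8900,2.1218)
  v2: (1-0.523)·(2.9,3.77) + 0.523·(0.9,3.34) = (1.8540,3.5451)
  v3: (1-0.523)·(-2.24,4.41) + 0.523·(-1.31,3.11) = (-1.7536,3.7301)
  v4: (1-0.523)·(-4.01,2.27) + 0.523·(-2.96,2.91) = (-3.4608,2.6047)
  v5: (1-0.523)·(-4.4,-2.23) + 0.523·(-2.84,0.34) = (-3.5841,-0.8859)
  v6: (1-0.523)·(-2.68,-2.49) + 0.523·(-2.47,-0.3) = (-2.5702,-1.3446)
  v7: (1-0.523)·(1.39,-2.95) + 0.523·(0.65,-0.92) = (1.0030,-1.8883)
Shoelace sum Σ(x_i·y_{i+1} − x_{i+1}·y_i):
  i=1: 2.8900·3.5451 − 1.8540·2.1218 = +6.3117 (running +6.3117)
  i=2: 1.8540·3.7301 − -1.7536·3.5451 = +13.1323 (running +19.4440)
  i=3: -1.7536·2.6047 − -3.4608·3.7301 = +8.3417 (running +27.7857)
  i=4: -3.4608·-0.8859 − -3.5841·2.6047 = +12.4016 (running +40.1872)
  i=5: -3.5841·-1.3446 − -2.5702·-0.8859 = +2.5424 (running +42.7297)
  i=6: -2.5702·-1.8883 − 1.0030·-1.3446 = +6.2019 (running +48.9316)
  i=7: 1.0030·2.1218 − 2.8900·-1.8883 = +7.5854 (running +56.5170)
Area = |Σ|/2 = |56.5170|/2 = 28.2585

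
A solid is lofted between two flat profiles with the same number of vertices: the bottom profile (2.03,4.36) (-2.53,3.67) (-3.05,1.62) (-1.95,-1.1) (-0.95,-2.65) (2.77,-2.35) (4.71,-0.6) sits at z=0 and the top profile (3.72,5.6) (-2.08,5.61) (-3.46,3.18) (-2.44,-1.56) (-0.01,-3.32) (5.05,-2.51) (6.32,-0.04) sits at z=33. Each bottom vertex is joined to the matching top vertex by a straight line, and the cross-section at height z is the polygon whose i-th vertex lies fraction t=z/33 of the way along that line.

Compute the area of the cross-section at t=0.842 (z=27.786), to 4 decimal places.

Area at t=0.842: 62.0655

Cross-section at t=0.842: each vertex is (1-t)·p0[i] + t·p1[i].
  v1: (1-0.842)·(2.03,4.36) + 0.842·(3.72,5.6) = (3.4530,5.4041)
  v2: (1-0.842)·(-2.53,3.67) + 0.842·(-2.08,5.61) = (-2.1511,5.3035)
  v3: (1-0.842)·(-3.05,1.62) + 0.842·(-3.46,3.18) = (-3.3952,2.9335)
  v4: (1-0.842)·(-1.95,-1.1) + 0.842·(-2.44,-1.56) = (-2.3626,-1.4873)
  v5: (1-0.842)·(-0.95,-2.65) + 0.842·(-0.01,-3.32) = (-0.1585,-3.2141)
  v6: (1-0.842)·(2.77,-2.35) + 0.842·(5.05,-2.51) = (4.6898,-2.4847)
  v7: (1-0.842)·(4.71,-0.6) + 0.842·(6.32,-0.04) = (6.0656,-0.1285)
Shoelace sum Σ(x_i·y_{i+1} − x_{i+1}·y_i):
  i=1: 3.4530·5.3035 − -2.1511·5.4041 = +29.9375 (running +29.9375)
  i=2: -2.1511·2.9335 − -3.3952·5.3035 = +11.6962 (running +41.6337)
  i=3: -3.3952·-1.4873 − -2.3626·2.9335 = +11.9805 (running +53.6142)
  i=4: -2.3626·-3.2141 − -0.1585·-1.4873 = +7.3579 (running +60.9721)
  i=5: -0.1585·-2.4847 − 4.6898·-3.2141 = +15.4674 (running +76.4395)
  i=6: 4.6898·-0.1285 − 6.0656·-2.4847 = +14.4688 (running +90.9083)
  i=7: 6.0656·5.4041 − 3.4530·-0.1285 = +33.2227 (running +124.1310)
Area = |Σ|/2 = |124.1310|/2 = 62.0655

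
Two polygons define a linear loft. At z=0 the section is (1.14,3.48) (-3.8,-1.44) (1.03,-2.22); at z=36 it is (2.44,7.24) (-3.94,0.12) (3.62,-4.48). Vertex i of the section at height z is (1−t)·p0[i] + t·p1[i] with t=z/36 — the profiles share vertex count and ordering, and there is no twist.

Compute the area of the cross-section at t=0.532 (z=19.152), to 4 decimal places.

Area at t=0.532: 27.1545

Cross-section at t=0.532: each vertex is (1-t)·p0[i] + t·p1[i].
  v1: (1-0.532)·(1.14,3.48) + 0.532·(2.44,7.24) = (1.8316,5.4803)
  v2: (1-0.532)·(-3.8,-1.44) + 0.532·(-3.94,0.12) = (-3.8745,-0.6101)
  v3: (1-0.532)·(1.03,-2.22) + 0.532·(3.62,-4.48) = (2.4079,-3.4223)
Shoelace sum Σ(x_i·y_{i+1} − x_{i+1}·y_i):
  i=1: 1.8316·-0.6101 − -3.8745·5.4803 = +20.1160 (running +20.1160)
  i=2: -3.8745·-3.4223 − 2.4079·-0.6101 = +14.7287 (running +34.8447)
  i=3: 2.4079·5.4803 − 1.8316·-3.4223 = +19.4643 (running +54.3090)
Area = |Σ|/2 = |54.3090|/2 = 27.1545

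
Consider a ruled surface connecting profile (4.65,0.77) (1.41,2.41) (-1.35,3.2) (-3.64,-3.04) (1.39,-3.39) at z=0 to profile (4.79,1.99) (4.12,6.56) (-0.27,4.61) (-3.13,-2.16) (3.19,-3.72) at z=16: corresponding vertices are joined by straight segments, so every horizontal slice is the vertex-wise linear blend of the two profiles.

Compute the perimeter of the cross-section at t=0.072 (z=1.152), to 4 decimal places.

Perimeter at t=0.072: 23.6500

Cross-section at t=0.072: each vertex is (1-t)·p0[i] + t·p1[i].
  v1: (1-0.072)·(4.65,0.77) + 0.072·(4.79,1.99) = (4.6601,0.8578)
  v2: (1-0.072)·(1.41,2.41) + 0.072·(4.12,6.56) = (1.6051,2.7088)
  v3: (1-0.072)·(-1.35,3.2) + 0.072·(-0.27,4.61) = (-1.2722,3.3015)
  v4: (1-0.072)·(-3.64,-3.04) + 0.072·(-3.13,-2.16) = (-3.6033,-2.9766)
  v5: (1-0.072)·(1.39,-3.39) + 0.072·(3.19,-3.72) = (1.5196,-3.4138)
Perimeter = Σ |v_{i+1} − v_i|:
  edge 1→2: √(-3.0550² + 1.8510²) = 3.5720 (running 3.5720)
  edge 2→3: √(-2.8774² + 0.5927²) = 2.9378 (running 6.5097)
  edge 3→4: √(-2.3310² + -6.2782²) = 6.6969 (running 13.2067)
  edge 4→5: √(5.1229² + -0.4371²) = 5.1415 (running 18.3482)
  edge 5→1: √(3.1405² + 4.2716²) = 5.3018 (running 23.6500)
Perimeter = 23.6500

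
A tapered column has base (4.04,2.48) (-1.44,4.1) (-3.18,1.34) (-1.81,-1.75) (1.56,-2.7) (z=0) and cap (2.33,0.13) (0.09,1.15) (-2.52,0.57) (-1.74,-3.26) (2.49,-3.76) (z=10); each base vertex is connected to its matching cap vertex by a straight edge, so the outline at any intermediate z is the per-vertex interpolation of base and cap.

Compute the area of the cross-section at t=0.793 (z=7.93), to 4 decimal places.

Area at t=0.793: 21.1950

Cross-section at t=0.793: each vertex is (1-t)·p0[i] + t·p1[i].
  v1: (1-0.793)·(4.04,2.48) + 0.793·(2.33,0.13) = (2.6840,0.6164)
  v2: (1-0.793)·(-1.44,4.1) + 0.793·(0.09,1.15) = (-0.2267,1.7606)
  v3: (1-0.793)·(-3.18,1.34) + 0.793·(-2.52,0.57) = (-2.6566,0.7294)
  v4: (1-0.793)·(-1.81,-1.75) + 0.793·(-1.74,-3.26) = (-1.7545,-2.9474)
  v5: (1-0.793)·(1.56,-2.7) + 0.793·(2.49,-3.76) = (2.2975,-3.5406)
Shoelace sum Σ(x_i·y_{i+1} − x_{i+1}·y_i):
  i=1: 2.6840·1.7606 − -0.2267·0.6164 = +4.8653 (running +4.8653)
  i=2: -0.2267·0.7294 − -2.6566·1.7606 = +4.5120 (running +9.3773)
  i=3: -2.6566·-2.9474 − -1.7545·0.7294 = +9.1099 (running +18.4872)
  i=4: -1.7545·-3.5406 − 2.2975·-2.9474 = +12.9836 (running +31.4708)
  i=5: 2.2975·0.6164 − 2.6840·-3.5406 = +10.9191 (running +42.3899)
Area = |Σ|/2 = |42.3899|/2 = 21.1950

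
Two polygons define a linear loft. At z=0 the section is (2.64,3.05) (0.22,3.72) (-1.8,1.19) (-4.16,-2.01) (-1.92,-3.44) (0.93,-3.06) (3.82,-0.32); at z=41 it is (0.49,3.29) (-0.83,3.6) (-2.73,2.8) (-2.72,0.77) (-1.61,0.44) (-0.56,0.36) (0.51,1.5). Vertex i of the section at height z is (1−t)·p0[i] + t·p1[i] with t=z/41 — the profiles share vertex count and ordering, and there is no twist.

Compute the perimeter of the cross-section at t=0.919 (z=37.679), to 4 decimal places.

Cross-section at t=0.919: each vertex is (1-t)·p0[i] + t·p1[i].
  v1: (1-0.919)·(2.64,3.05) + 0.919·(0.49,3.29) = (0.6641,3.2706)
  v2: (1-0.919)·(0.22,3.72) + 0.919·(-0.83,3.6) = (-0.7450,3.6097)
  v3: (1-0.919)·(-1.8,1.19) + 0.919·(-2.73,2.8) = (-2.6547,2.6696)
  v4: (1-0.919)·(-4.16,-2.01) + 0.919·(-2.72,0.77) = (-2.8366,0.5448)
  v5: (1-0.919)·(-1.92,-3.44) + 0.919·(-1.61,0.44) = (-1.6351,0.1257)
  v6: (1-0.919)·(0.93,-3.06) + 0.919·(-0.56,0.36) = (-0.4393,0.0830)
  v7: (1-0.919)·(3.82,-0.32) + 0.919·(0.51,1.5) = (0.7781,1.3526)
Perimeter = Σ |v_{i+1} − v_i|:
  edge 1→2: √(-1.4091² + 0.3392²) = 1.4493 (running 1.4493)
  edge 2→3: √(-1.9097² + -0.9401²) = 2.1286 (running 3.5779)
  edge 3→4: √(-0.1820² + -2.1248²) = 2.1325 (running 5.7105)
  edge 4→5: √(1.2015² + -0.4191²) = 1.2725 (running 6.9830)
  edge 5→6: √(1.1958² + -0.0427²) = 1.1966 (running 8.1796)
  edge 6→7: √(1.2174² + 1.2696²) = 1.7590 (running 9.9385)
  edge 7→1: √(-0.1140² + 1.9180²) = 1.9214 (running 11.8599)
Perimeter = 11.8599

Perimeter at t=0.919: 11.8599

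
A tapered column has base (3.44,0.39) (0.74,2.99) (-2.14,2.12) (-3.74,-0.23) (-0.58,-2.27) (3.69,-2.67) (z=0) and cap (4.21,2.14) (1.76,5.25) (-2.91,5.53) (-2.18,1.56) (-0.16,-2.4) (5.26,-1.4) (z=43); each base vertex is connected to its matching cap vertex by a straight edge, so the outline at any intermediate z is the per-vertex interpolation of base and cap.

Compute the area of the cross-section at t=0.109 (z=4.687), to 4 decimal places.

Cross-section at t=0.109: each vertex is (1-t)·p0[i] + t·p1[i].
  v1: (1-0.109)·(3.44,0.39) + 0.109·(4.21,2.14) = (3.5239,0.5808)
  v2: (1-0.109)·(0.74,2.99) + 0.109·(1.76,5.25) = (0.8512,3.2363)
  v3: (1-0.109)·(-2.14,2.12) + 0.109·(-2.91,5.53) = (-2.2239,2.4917)
  v4: (1-0.109)·(-3.74,-0.23) + 0.109·(-2.18,1.56) = (-3.5700,-0.0349)
  v5: (1-0.109)·(-0.58,-2.27) + 0.109·(-0.16,-2.4) = (-0.5342,-2.2842)
  v6: (1-0.109)·(3.69,-2.67) + 0.109·(5.26,-1.4) = (3.8611,-2.5316)
Shoelace sum Σ(x_i·y_{i+1} − x_{i+1}·y_i):
  i=1: 3.5239·3.2363 − 0.8512·0.5808 = +10.9103 (running +10.9103)
  i=2: 0.8512·2.4917 − -2.2239·3.2363 = +9.3183 (running +20.2286)
  i=3: -2.2239·-0.0349 − -3.5700·2.4917 = +8.9728 (running +29.2014)
  i=4: -3.5700·-2.2842 − -0.5342·-0.0349 = +8.1358 (running +37.3372)
  i=5: -0.5342·-2.5316 − 3.8611·-2.2842 = +10.1719 (running +47.5091)
  i=6: 3.8611·0.5808 − 3.5239·-2.5316 = +11.1634 (running +58.6725)
Area = |Σ|/2 = |58.6725|/2 = 29.3362

Area at t=0.109: 29.3362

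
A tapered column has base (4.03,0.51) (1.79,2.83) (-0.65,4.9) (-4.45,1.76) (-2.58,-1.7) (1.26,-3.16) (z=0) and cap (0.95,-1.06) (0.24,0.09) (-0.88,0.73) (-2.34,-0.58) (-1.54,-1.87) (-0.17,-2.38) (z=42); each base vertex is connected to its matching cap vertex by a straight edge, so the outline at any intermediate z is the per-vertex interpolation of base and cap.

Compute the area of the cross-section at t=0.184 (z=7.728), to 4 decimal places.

Cross-section at t=0.184: each vertex is (1-t)·p0[i] + t·p1[i].
  v1: (1-0.184)·(4.03,0.51) + 0.184·(0.95,-1.06) = (3.4633,0.2211)
  v2: (1-0.184)·(1.79,2.83) + 0.184·(0.24,0.09) = (1.5048,2.3258)
  v3: (1-0.184)·(-0.65,4.9) + 0.184·(-0.88,0.73) = (-0.6923,4.1327)
  v4: (1-0.184)·(-4.45,1.76) + 0.184·(-2.34,-0.58) = (-4.0618,1.3294)
  v5: (1-0.184)·(-2.58,-1.7) + 0.184·(-1.54,-1.87) = (-2.3886,-1.7313)
  v6: (1-0.184)·(1.26,-3.16) + 0.184·(-0.17,-2.38) = (0.9969,-3.0165)
Shoelace sum Σ(x_i·y_{i+1} − x_{i+1}·y_i):
  i=1: 3.4633·2.3258 − 1.5048·0.2211 = +7.7223 (running +7.7223)
  i=2: 1.5048·4.1327 − -0.6923·2.3258 = +7.8291 (running +15.5514)
  i=3: -0.6923·1.3294 − -4.0618·4.1327 = +15.8657 (running +31.4172)
  i=4: -4.0618·-1.7313 − -2.3886·1.3294 = +10.2076 (running +41.6248)
  i=5: -2.3886·-3.0165 − 0.9969·-1.7313 = +8.9312 (running +50.5559)
  i=6: 0.9969·0.2211 − 3.4633·-3.0165 = +10.6673 (running +61.2233)
Area = |Σ|/2 = |61.2233|/2 = 30.6116

Area at t=0.184: 30.6116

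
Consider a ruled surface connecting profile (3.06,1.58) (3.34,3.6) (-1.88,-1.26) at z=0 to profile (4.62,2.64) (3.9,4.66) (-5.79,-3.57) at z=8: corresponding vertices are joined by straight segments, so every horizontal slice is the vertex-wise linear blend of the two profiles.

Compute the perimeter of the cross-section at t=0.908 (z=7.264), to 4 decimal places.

Perimeter at t=0.908: 25.8451

Cross-section at t=0.908: each vertex is (1-t)·p0[i] + t·p1[i].
  v1: (1-0.908)·(3.06,1.58) + 0.908·(4.62,2.64) = (4.4765,2.5425)
  v2: (1-0.908)·(3.34,3.6) + 0.908·(3.9,4.66) = (3.8485,4.5625)
  v3: (1-0.908)·(-1.88,-1.26) + 0.908·(-5.79,-3.57) = (-5.4303,-3.3575)
Perimeter = Σ |v_{i+1} − v_i|:
  edge 1→2: √(-0.6280² + 2.0200²) = 2.1154 (running 2.1154)
  edge 2→3: √(-9.2788² + -7.9200²) = 12.1992 (running 14.3146)
  edge 3→1: √(9.9068² + 5.9000²) = 11.5305 (running 25.8451)
Perimeter = 25.8451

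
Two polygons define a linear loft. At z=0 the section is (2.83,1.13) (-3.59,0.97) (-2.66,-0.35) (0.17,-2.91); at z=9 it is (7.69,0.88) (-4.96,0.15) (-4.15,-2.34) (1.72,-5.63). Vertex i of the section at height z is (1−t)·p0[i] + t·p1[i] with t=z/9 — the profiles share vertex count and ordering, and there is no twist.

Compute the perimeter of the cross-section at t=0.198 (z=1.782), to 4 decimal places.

Cross-section at t=0.198: each vertex is (1-t)·p0[i] + t·p1[i].
  v1: (1-0.198)·(2.83,1.13) + 0.198·(7.69,0.88) = (3.7923,1.0805)
  v2: (1-0.198)·(-3.59,0.97) + 0.198·(-4.96,0.15) = (-3.8613,0.8076)
  v3: (1-0.198)·(-2.66,-0.35) + 0.198·(-4.15,-2.34) = (-2.9550,-0.7440)
  v4: (1-0.198)·(0.17,-2.91) + 0.198·(1.72,-5.63) = (0.4769,-3.4486)
Perimeter = Σ |v_{i+1} − v_i|:
  edge 1→2: √(-7.6535² + -0.2729²) = 7.6584 (running 7.6584)
  edge 2→3: √(0.9062² + -1.5517²) = 1.7969 (running 9.4553)
  edge 3→4: √(3.4319² + -2.7045²) = 4.3695 (running 13.8248)
  edge 4→1: √(3.3154² + 4.5291²) = 5.6129 (running 19.4377)
Perimeter = 19.4377

Perimeter at t=0.198: 19.4377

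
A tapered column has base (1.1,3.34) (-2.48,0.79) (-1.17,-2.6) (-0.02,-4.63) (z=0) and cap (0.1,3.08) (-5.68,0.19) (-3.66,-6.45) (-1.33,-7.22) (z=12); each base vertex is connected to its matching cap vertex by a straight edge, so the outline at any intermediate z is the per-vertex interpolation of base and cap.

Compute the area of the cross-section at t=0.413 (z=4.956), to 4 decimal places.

Area at t=0.413: 21.0319

Cross-section at t=0.413: each vertex is (1-t)·p0[i] + t·p1[i].
  v1: (1-0.413)·(1.1,3.34) + 0.413·(0.1,3.08) = (0.6870,3.2326)
  v2: (1-0.413)·(-2.48,0.79) + 0.413·(-5.68,0.19) = (-3.8016,0.5422)
  v3: (1-0.413)·(-1.17,-2.6) + 0.413·(-3.66,-6.45) = (-2.1984,-4.1901)
  v4: (1-0.413)·(-0.02,-4.63) + 0.413·(-1.33,-7.22) = (-0.5610,-5.6997)
Shoelace sum Σ(x_i·y_{i+1} − x_{i+1}·y_i):
  i=1: 0.6870·0.5422 − -3.8016·3.2326 = +12.6616 (running +12.6616)
  i=2: -3.8016·-4.1901 − -2.1984·0.5422 = +17.1209 (running +29.7825)
  i=3: -2.1984·-5.6997 − -0.5610·-4.1901 = +10.1792 (running +39.9617)
  i=4: -0.5610·3.2326 − 0.6870·-5.6997 = +2.1021 (running +42.0638)
Area = |Σ|/2 = |42.0638|/2 = 21.0319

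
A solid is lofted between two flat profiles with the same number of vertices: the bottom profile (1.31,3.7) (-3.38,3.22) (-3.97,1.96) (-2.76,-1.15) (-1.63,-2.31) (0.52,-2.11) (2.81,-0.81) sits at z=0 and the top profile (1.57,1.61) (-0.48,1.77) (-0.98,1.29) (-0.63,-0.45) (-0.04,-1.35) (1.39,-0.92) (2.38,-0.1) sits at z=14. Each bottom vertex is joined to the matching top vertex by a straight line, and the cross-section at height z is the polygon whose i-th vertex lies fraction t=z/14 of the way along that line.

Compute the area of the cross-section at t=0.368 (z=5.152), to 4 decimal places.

Area at t=0.368: 19.5448

Cross-section at t=0.368: each vertex is (1-t)·p0[i] + t·p1[i].
  v1: (1-0.368)·(1.31,3.7) + 0.368·(1.57,1.61) = (1.4057,2.9309)
  v2: (1-0.368)·(-3.38,3.22) + 0.368·(-0.48,1.77) = (-2.3128,2.6864)
  v3: (1-0.368)·(-3.97,1.96) + 0.368·(-0.98,1.29) = (-2.8697,1.7134)
  v4: (1-0.368)·(-2.76,-1.15) + 0.368·(-0.63,-0.45) = (-1.9762,-0.8924)
  v5: (1-0.368)·(-1.63,-2.31) + 0.368·(-0.04,-1.35) = (-1.0449,-1.9567)
  v6: (1-0.368)·(0.52,-2.11) + 0.368·(1.39,-0.92) = (0.8402,-1.6721)
  v7: (1-0.368)·(2.81,-0.81) + 0.368·(2.38,-0.1) = (2.6518,-0.5487)
Shoelace sum Σ(x_i·y_{i+1} − x_{i+1}·y_i):
  i=1: 1.4057·2.6864 − -2.3128·2.9309 = +10.5548 (running +10.5548)
  i=2: -2.3128·1.7134 − -2.8697·2.6864 = +3.7463 (running +14.3010)
  i=3: -2.8697·-0.8924 − -1.9762·1.7134 = +5.9469 (running +20.2480)
  i=4: -1.9762·-1.9567 − -1.0449·-0.8924 = +2.9343 (running +23.1823)
  i=5: -1.0449·-1.6721 − 0.8402·-1.9567 = +3.3911 (running +26.5734)
  i=6: 0.8402·-0.5487 − 2.6518·-1.6721 = +3.9729 (running +30.5463)
  i=7: 2.6518·2.9309 − 1.4057·-0.5487 = +8.5433 (running +39.0896)
Area = |Σ|/2 = |39.0896|/2 = 19.5448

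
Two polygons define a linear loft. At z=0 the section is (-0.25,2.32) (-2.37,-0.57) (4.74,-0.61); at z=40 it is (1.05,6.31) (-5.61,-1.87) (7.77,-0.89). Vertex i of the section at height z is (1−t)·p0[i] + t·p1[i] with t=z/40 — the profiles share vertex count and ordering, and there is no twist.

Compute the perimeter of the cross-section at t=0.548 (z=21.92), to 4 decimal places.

Cross-section at t=0.548: each vertex is (1-t)·p0[i] + t·p1[i].
  v1: (1-0.548)·(-0.25,2.32) + 0.548·(1.05,6.31) = (0.4624,4.5065)
  v2: (1-0.548)·(-2.37,-0.57) + 0.548·(-5.61,-1.87) = (-4.1455,-1.2824)
  v3: (1-0.548)·(4.74,-0.61) + 0.548·(7.77,-0.89) = (6.4004,-0.7634)
Perimeter = Σ |v_{i+1} − v_i|:
  edge 1→2: √(-4.6079² + -5.7889²) = 7.3990 (running 7.3990)
  edge 2→3: √(10.5460² + 0.5190²) = 10.5587 (running 17.9577)
  edge 3→1: √(-5.9380² + 5.2700²) = 7.9393 (running 25.8970)
Perimeter = 25.8970

Perimeter at t=0.548: 25.8970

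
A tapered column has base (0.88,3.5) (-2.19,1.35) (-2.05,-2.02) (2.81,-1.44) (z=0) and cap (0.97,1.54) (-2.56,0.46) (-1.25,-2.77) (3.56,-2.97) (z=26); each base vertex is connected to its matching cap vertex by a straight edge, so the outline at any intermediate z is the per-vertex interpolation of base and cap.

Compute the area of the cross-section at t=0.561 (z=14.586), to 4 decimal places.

Cross-section at t=0.561: each vertex is (1-t)·p0[i] + t·p1[i].
  v1: (1-0.561)·(0.88,3.5) + 0.561·(0.97,1.54) = (0.9305,2.4004)
  v2: (1-0.561)·(-2.19,1.35) + 0.561·(-2.56,0.46) = (-2.3976,0.8507)
  v3: (1-0.561)·(-2.05,-2.02) + 0.561·(-1.25,-2.77) = (-1.6012,-2.4407)
  v4: (1-0.561)·(2.81,-1.44) + 0.561·(3.56,-2.97) = (3.2308,-2.2983)
Shoelace sum Σ(x_i·y_{i+1} − x_{i+1}·y_i):
  i=1: 0.9305·0.8507 − -2.3976·2.4004 = +6.5468 (running +6.5468)
  i=2: -2.3976·-2.4407 − -1.6012·0.8507 = +7.2140 (running +13.7608)
  i=3: -1.6012·-2.2983 − 3.2308·-2.4407 = +11.5655 (running +25.3264)
  i=4: 3.2308·2.4004 − 0.9305·-2.2983 = +9.8938 (running +35.2202)
Area = |Σ|/2 = |35.2202|/2 = 17.6101

Area at t=0.561: 17.6101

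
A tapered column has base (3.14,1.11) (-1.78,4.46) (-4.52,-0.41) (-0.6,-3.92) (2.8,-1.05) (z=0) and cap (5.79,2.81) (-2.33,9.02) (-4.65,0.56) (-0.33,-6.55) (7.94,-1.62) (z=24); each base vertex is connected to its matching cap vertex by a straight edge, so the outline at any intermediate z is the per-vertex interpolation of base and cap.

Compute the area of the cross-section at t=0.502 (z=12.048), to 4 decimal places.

Cross-section at t=0.502: each vertex is (1-t)·p0[i] + t·p1[i].
  v1: (1-0.502)·(3.14,1.11) + 0.502·(5.79,2.81) = (4.4703,1.9634)
  v2: (1-0.502)·(-1.78,4.46) + 0.502·(-2.33,9.02) = (-2.0561,6.7491)
  v3: (1-0.502)·(-4.52,-0.41) + 0.502·(-4.65,0.56) = (-4.5853,0.0769)
  v4: (1-0.502)·(-0.6,-3.92) + 0.502·(-0.33,-6.55) = (-0.4645,-5.2403)
  v5: (1-0.502)·(2.8,-1.05) + 0.502·(7.94,-1.62) = (5.3803,-1.3361)
Shoelace sum Σ(x_i·y_{i+1} − x_{i+1}·y_i):
  i=1: 4.4703·6.7491 − -2.0561·1.9634 = +34.2075 (running +34.2075)
  i=2: -2.0561·0.0769 − -4.5853·6.7491 = +30.7883 (running +64.9958)
  i=3: -4.5853·-5.2403 − -0.4645·0.0769 = +24.0637 (running +89.0595)
  i=4: -0.4645·-1.3361 − 5.3803·-5.2403 = +28.8146 (running +117.8742)
  i=5: 5.3803·1.9634 − 4.4703·-1.3361 = +16.5366 (running +134.4107)
Area = |Σ|/2 = |134.4107|/2 = 67.2054

Area at t=0.502: 67.2054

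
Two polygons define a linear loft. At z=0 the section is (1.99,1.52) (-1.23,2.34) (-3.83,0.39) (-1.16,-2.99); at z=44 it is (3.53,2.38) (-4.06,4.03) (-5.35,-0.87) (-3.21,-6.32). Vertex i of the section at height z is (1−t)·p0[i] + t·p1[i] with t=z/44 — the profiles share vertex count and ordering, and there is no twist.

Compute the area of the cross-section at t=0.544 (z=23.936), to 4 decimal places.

Cross-section at t=0.544: each vertex is (1-t)·p0[i] + t·p1[i].
  v1: (1-0.544)·(1.99,1.52) + 0.544·(3.53,2.38) = (2.8278,1.9878)
  v2: (1-0.544)·(-1.23,2.34) + 0.544·(-4.06,4.03) = (-2.7695,3.2594)
  v3: (1-0.544)·(-3.83,0.39) + 0.544·(-5.35,-0.87) = (-4.6569,-0.2954)
  v4: (1-0.544)·(-1.16,-2.99) + 0.544·(-3.21,-6.32) = (-2.2752,-4.8015)
Shoelace sum Σ(x_i·y_{i+1} − x_{i+1}·y_i):
  i=1: 2.8278·3.2594 − -2.7695·1.9878 = +14.7221 (running +14.7221)
  i=2: -2.7695·-0.2954 − -4.6569·3.2594 = +15.9967 (running +30.7187)
  i=3: -4.6569·-4.8015 − -2.2752·-0.2954 = +21.6879 (running +52.4066)
  i=4: -2.2752·1.9878 − 2.8278·-4.8015 = +9.0548 (running +61.4615)
Area = |Σ|/2 = |61.4615|/2 = 30.7307

Area at t=0.544: 30.7307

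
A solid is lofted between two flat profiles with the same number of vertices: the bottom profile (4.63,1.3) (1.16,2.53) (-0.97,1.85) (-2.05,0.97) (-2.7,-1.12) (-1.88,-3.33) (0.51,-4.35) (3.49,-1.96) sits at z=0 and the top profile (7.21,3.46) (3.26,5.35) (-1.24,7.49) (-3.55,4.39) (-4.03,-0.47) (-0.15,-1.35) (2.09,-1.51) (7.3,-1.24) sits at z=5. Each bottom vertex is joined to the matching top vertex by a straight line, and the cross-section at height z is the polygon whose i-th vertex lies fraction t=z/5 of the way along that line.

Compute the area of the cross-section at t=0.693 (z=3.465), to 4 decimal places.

Area at t=0.693: 59.9921

Cross-section at t=0.693: each vertex is (1-t)·p0[i] + t·p1[i].
  v1: (1-0.693)·(4.63,1.3) + 0.693·(7.21,3.46) = (6.4179,2.7969)
  v2: (1-0.693)·(1.16,2.53) + 0.693·(3.26,5.35) = (2.6153,4.4843)
  v3: (1-0.693)·(-0.97,1.85) + 0.693·(-1.24,7.49) = (-1.1571,5.7585)
  v4: (1-0.693)·(-2.05,0.97) + 0.693·(-3.55,4.39) = (-3.0895,3.3401)
  v5: (1-0.693)·(-2.7,-1.12) + 0.693·(-4.03,-0.47) = (-3.6217,-0.6696)
  v6: (1-0.693)·(-1.88,-3.33) + 0.693·(-0.15,-1.35) = (-0.6811,-1.9579)
  v7: (1-0.693)·(0.51,-4.35) + 0.693·(2.09,-1.51) = (1.6049,-2.3819)
  v8: (1-0.693)·(3.49,-1.96) + 0.693·(7.3,-1.24) = (6.1303,-1.4610)
Shoelace sum Σ(x_i·y_{i+1} − x_{i+1}·y_i):
  i=1: 6.4179·4.4843 − 2.6153·2.7969 = +21.4650 (running +21.4650)
  i=2: 2.6153·5.7585 − -1.1571·4.4843 = +20.2490 (running +41.7141)
  i=3: -1.1571·3.3401 − -3.0895·5.7585 = +13.9261 (running +55.6402)
  i=4: -3.0895·-0.6696 − -3.6217·3.3401 = +14.1652 (running +69.8054)
  i=5: -3.6217·-1.9579 − -0.6811·-0.6696 = +6.6347 (running +76.4402)
  i=6: -0.6811·-2.3819 − 1.6049·-1.9579 = +4.7646 (running +81.2047)
  i=7: 1.6049·-1.4610 − 6.1303·-2.3819 = +12.2568 (running +93.4616)
  i=8: 6.1303·2.7969 − 6.4179·-1.4610 = +26.5227 (running +119.9842)
Area = |Σ|/2 = |119.9842|/2 = 59.9921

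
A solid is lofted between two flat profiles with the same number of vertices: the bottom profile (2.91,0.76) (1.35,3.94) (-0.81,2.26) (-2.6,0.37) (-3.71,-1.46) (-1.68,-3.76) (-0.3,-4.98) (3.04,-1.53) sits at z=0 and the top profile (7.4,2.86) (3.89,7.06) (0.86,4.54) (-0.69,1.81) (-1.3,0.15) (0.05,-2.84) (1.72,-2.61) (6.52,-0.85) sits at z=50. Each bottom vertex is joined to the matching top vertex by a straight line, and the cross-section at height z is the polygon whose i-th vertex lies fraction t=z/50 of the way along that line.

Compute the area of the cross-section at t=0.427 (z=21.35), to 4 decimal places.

Area at t=0.427: 42.0834

Cross-section at t=0.427: each vertex is (1-t)·p0[i] + t·p1[i].
  v1: (1-0.427)·(2.91,0.76) + 0.427·(7.4,2.86) = (4.8272,1.6567)
  v2: (1-0.427)·(1.35,3.94) + 0.427·(3.89,7.06) = (2.4346,5.2722)
  v3: (1-0.427)·(-0.81,2.26) + 0.427·(0.86,4.54) = (-0.0969,3.2336)
  v4: (1-0.427)·(-2.6,0.37) + 0.427·(-0.69,1.81) = (-1.7844,0.9849)
  v5: (1-0.427)·(-3.71,-1.46) + 0.427·(-1.3,0.15) = (-2.6809,-0.7725)
  v6: (1-0.427)·(-1.68,-3.76) + 0.427·(0.05,-2.84) = (-0.9413,-3.3672)
  v7: (1-0.427)·(-0.3,-4.98) + 0.427·(1.72,-2.61) = (0.5625,-3.9680)
  v8: (1-0.427)·(3.04,-1.53) + 0.427·(6.52,-0.85) = (4.5260,-1.2396)
Shoelace sum Σ(x_i·y_{i+1} − x_{i+1}·y_i):
  i=1: 4.8272·5.2722 − 2.4346·1.6567 = +21.4169 (running +21.4169)
  i=2: 2.4346·3.2336 − -0.0969·5.2722 = +8.3833 (running +29.8002)
  i=3: -0.0969·0.9849 − -1.7844·3.2336 = +5.6746 (running +35.4749)
  i=4: -1.7844·-0.7725 − -2.6809·0.9849 = +4.0189 (running +39.4938)
  i=5: -2.6809·-3.3672 − -0.9413·-0.7725 = +8.2999 (running +47.7937)
  i=6: -0.9413·-3.9680 − 0.5625·-3.3672 = +5.6292 (running +53.4229)
  i=7: 0.5625·-1.2396 − 4.5260·-3.9680 = +17.2617 (running +70.6846)
  i=8: 4.5260·1.6567 − 4.8272·-1.2396 = +13.4822 (running +84.1668)
Area = |Σ|/2 = |84.1668|/2 = 42.0834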